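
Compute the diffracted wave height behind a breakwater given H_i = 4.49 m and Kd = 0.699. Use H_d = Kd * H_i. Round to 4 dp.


H_d = Kd * H_i
H_d = 0.699 * 4.49
H_d = 3.1385 m

3.1385


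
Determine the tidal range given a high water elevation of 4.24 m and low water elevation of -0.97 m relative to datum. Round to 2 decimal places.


Tidal range = High water - Low water
Tidal range = 4.24 - (-0.97)
Tidal range = 5.21 m

5.21


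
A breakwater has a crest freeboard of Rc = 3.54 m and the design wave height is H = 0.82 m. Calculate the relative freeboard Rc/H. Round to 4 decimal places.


Relative freeboard = Rc / H
= 3.54 / 0.82
= 4.3171

4.3171


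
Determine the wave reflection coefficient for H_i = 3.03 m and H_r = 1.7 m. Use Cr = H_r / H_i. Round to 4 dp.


Cr = H_r / H_i
Cr = 1.7 / 3.03
Cr = 0.5611

0.5611


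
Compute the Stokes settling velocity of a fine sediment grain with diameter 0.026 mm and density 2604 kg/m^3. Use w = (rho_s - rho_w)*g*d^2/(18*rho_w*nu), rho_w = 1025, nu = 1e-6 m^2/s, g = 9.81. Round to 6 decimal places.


w = (rho_s - rho_w) * g * d^2 / (18 * rho_w * nu)
d = 0.026 mm = 0.000026 m
rho_s - rho_w = 2604 - 1025 = 1579
Numerator = 1579 * 9.81 * (0.000026)^2 = 0.000010471233
Denominator = 18 * 1025 * 1e-6 = 0.018450
w = 0.000568 m/s

0.000568


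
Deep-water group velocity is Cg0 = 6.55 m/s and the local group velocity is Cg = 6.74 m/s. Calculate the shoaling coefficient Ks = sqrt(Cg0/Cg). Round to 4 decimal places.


Ks = sqrt(Cg0 / Cg)
Ks = sqrt(6.55 / 6.74)
Ks = sqrt(0.9718)
Ks = 0.9858

0.9858


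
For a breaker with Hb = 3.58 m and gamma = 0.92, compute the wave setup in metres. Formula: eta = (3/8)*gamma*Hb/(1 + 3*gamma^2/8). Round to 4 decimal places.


eta = (3/8) * gamma * Hb / (1 + 3*gamma^2/8)
Numerator = (3/8) * 0.92 * 3.58 = 1.235100
Denominator = 1 + 3*0.92^2/8 = 1 + 0.317400 = 1.317400
eta = 1.235100 / 1.317400
eta = 0.9375 m

0.9375


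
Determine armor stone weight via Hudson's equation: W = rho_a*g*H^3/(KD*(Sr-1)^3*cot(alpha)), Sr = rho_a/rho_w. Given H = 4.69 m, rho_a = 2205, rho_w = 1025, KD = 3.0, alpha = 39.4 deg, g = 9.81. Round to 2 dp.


Sr = rho_a / rho_w = 2205 / 1025 = 2.151220
(Sr - 1) = 1.151220
(Sr - 1)^3 = 1.525719
cot(39.4) = 1 / tan(39.4) = 1 / 0.821409 = 1.217420
Numerator = 2205 * 9.81 * 4.69^3 = 2231496.0855
Denominator = 3.0 * 1.525719 * 1.217420 = 5.572320
W = 2231496.0855 / 5.572320
W = 400460.83 N

400460.83


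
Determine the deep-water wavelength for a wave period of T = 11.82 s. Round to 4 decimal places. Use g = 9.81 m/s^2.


L0 = g * T^2 / (2 * pi)
L0 = 9.81 * 11.82^2 / (2 * pi)
L0 = 9.81 * 139.7124 / 6.28319
L0 = 1370.5786 / 6.28319
L0 = 218.1344 m

218.1344


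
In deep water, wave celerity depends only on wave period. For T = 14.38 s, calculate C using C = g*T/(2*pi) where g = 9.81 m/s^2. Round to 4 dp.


We use the deep-water celerity formula:
C = g * T / (2 * pi)
C = 9.81 * 14.38 / (2 * 3.14159...)
C = 141.067800 / 6.283185
C = 22.4516 m/s

22.4516


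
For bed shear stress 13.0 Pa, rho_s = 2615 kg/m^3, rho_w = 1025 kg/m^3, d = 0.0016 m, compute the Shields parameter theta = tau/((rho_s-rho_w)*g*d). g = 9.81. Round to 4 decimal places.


theta = tau / ((rho_s - rho_w) * g * d)
rho_s - rho_w = 2615 - 1025 = 1590
Denominator = 1590 * 9.81 * 0.0016 = 24.956640
theta = 13.0 / 24.956640
theta = 0.5209

0.5209


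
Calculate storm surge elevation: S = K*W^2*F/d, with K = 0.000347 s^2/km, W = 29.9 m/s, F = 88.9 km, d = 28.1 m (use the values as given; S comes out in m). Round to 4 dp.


S = K * W^2 * F / d
W^2 = 29.9^2 = 894.01
S = 0.000347 * 894.01 * 88.9 / 28.1
Numerator = 0.000347 * 894.01 * 88.9 = 27.578689
S = 27.578689 / 28.1 = 0.9814 m

0.9814


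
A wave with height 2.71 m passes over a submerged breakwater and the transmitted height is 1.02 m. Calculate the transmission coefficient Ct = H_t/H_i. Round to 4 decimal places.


Ct = H_t / H_i
Ct = 1.02 / 2.71
Ct = 0.3764

0.3764


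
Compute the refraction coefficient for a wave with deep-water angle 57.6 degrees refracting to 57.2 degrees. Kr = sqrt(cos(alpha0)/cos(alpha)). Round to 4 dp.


Kr = sqrt(cos(alpha0) / cos(alpha))
cos(57.6) = 0.535827
cos(57.2) = 0.541708
Kr = sqrt(0.535827 / 0.541708)
Kr = sqrt(0.989143)
Kr = 0.9946

0.9946


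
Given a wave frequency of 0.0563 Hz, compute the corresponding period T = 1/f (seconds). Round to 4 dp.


T = 1 / f
T = 1 / 0.0563
T = 17.7620 s

17.7620


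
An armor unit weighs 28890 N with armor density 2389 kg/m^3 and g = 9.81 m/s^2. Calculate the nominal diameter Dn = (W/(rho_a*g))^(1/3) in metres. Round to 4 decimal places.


V = W / (rho_a * g)
V = 28890 / (2389 * 9.81)
V = 28890 / 23436.09
V = 1.232714 m^3
Dn = V^(1/3) = 1.232714^(1/3)
Dn = 1.0722 m

1.0722


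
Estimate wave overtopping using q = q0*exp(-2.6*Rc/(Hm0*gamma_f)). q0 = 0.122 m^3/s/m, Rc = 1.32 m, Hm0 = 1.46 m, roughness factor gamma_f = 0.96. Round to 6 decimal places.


q = q0 * exp(-2.6 * Rc / (Hm0 * gamma_f))
Exponent = -2.6 * 1.32 / (1.46 * 0.96)
= -2.6 * 1.32 / 1.4016
= -2.448630
exp(-2.448630) = 0.086412
q = 0.122 * 0.086412
q = 0.010542 m^3/s/m

0.010542


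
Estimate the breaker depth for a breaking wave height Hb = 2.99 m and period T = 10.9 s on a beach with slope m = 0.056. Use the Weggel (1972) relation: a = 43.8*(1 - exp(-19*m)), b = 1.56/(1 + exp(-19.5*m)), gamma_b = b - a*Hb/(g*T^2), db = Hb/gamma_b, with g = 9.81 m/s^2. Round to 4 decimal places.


a = 43.8 * (1 - exp(-19 * m))
exp(-19 * 0.056) = exp(-1.0640) = 0.345073
a = 43.8 * (1 - 0.345073) = 28.685813
b = 1.56 / (1 + exp(-19.5 * m))
exp(-19.5 * 0.056) = exp(-1.0920) = 0.335545
b = 1.56 / (1 + 0.335545) = 1.168063
Hb / (g * T^2) = 2.99 / (9.81 * 10.9^2) = 2.99 / 1165.5261 = 0.00256537
gamma_b = b - a * Hb/(g*T^2) = 1.168063 - 28.685813 * 0.00256537 = 1.094473
db = Hb / gamma_b = 2.99 / 1.094473
db = 2.7319 m

2.7319


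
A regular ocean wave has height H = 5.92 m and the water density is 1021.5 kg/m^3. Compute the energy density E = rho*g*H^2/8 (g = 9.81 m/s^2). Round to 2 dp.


E = (1/8) * rho * g * H^2
E = (1/8) * 1021.5 * 9.81 * 5.92^2
E = 0.125 * 1021.5 * 9.81 * 35.0464
E = 43899.62 J/m^2

43899.62


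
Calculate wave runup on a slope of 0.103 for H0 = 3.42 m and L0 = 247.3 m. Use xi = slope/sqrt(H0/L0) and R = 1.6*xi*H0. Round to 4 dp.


xi = slope / sqrt(H0/L0)
H0/L0 = 3.42/247.3 = 0.013829
sqrt(0.013829) = 0.117598
xi = 0.103 / 0.117598 = 0.875863
R = 1.6 * xi * H0 = 1.6 * 0.875863 * 3.42
R = 4.7927 m

4.7927


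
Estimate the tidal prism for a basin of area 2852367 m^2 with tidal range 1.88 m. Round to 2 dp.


Tidal prism = Area * Tidal range
P = 2852367 * 1.88
P = 5362449.96 m^3

5362449.96


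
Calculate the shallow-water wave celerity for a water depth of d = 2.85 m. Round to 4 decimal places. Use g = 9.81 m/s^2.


Using the shallow-water approximation:
C = sqrt(g * d) = sqrt(9.81 * 2.85)
C = sqrt(27.9585)
C = 5.2876 m/s

5.2876


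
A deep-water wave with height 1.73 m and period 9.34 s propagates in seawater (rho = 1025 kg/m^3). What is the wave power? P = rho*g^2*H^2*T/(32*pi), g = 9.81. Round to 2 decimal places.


P = rho * g^2 * H^2 * T / (32 * pi)
P = 1025 * 9.81^2 * 1.73^2 * 9.34 / (32 * pi)
P = 1025 * 96.2361 * 2.9929 * 9.34 / 100.53096
P = 27428.44 W/m

27428.44


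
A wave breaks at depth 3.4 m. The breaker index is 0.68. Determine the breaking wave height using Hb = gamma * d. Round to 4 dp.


Hb = gamma * d
Hb = 0.68 * 3.4
Hb = 2.3120 m

2.3120


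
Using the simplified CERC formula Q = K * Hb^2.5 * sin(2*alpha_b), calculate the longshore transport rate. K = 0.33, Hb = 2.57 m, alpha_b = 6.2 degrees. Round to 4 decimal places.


Q = K * Hb^2.5 * sin(2 * alpha_b)
Hb^2.5 = 2.57^2.5 = 10.588460
sin(2 * 6.2) = sin(12.4) = 0.214735
Q = 0.33 * 10.588460 * 0.214735
Q = 0.7503 m^3/s

0.7503


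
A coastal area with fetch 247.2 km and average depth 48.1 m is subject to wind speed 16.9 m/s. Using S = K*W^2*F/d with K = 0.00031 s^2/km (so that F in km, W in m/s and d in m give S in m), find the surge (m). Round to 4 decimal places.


S = K * W^2 * F / d
W^2 = 16.9^2 = 285.61
S = 0.00031 * 285.61 * 247.2 / 48.1
Numerator = 0.00031 * 285.61 * 247.2 = 21.886866
S = 21.886866 / 48.1 = 0.4550 m

0.4550


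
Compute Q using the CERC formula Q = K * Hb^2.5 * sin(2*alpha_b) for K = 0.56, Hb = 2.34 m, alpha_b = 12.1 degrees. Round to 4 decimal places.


Q = K * Hb^2.5 * sin(2 * alpha_b)
Hb^2.5 = 2.34^2.5 = 8.376057
sin(2 * 12.1) = sin(24.2) = 0.409923
Q = 0.56 * 8.376057 * 0.409923
Q = 1.9228 m^3/s

1.9228


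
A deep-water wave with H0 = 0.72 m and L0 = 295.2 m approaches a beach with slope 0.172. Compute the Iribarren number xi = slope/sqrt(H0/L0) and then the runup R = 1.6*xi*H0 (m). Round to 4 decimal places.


xi = slope / sqrt(H0/L0)
H0/L0 = 0.72/295.2 = 0.002439
sqrt(0.002439) = 0.049386
xi = 0.172 / 0.049386 = 3.482735
R = 1.6 * xi * H0 = 1.6 * 3.482735 * 0.72
R = 4.0121 m

4.0121


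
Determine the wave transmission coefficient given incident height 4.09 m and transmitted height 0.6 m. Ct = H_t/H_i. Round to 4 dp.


Ct = H_t / H_i
Ct = 0.6 / 4.09
Ct = 0.1467

0.1467


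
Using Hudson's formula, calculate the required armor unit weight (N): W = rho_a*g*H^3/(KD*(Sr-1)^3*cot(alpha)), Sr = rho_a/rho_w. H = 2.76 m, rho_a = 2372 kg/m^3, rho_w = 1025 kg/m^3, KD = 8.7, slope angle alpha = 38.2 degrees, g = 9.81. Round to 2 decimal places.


Sr = rho_a / rho_w = 2372 / 1025 = 2.314146
(Sr - 1) = 1.314146
(Sr - 1)^3 = 2.269505
cot(38.2) = 1 / tan(38.2) = 1 / 0.786922 = 1.270773
Numerator = 2372 * 9.81 * 2.76^3 = 489227.5868
Denominator = 8.7 * 2.269505 * 1.270773 = 25.091033
W = 489227.5868 / 25.091033
W = 19498.10 N

19498.10


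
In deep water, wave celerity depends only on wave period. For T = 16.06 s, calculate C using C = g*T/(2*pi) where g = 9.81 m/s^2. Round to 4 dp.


We use the deep-water celerity formula:
C = g * T / (2 * pi)
C = 9.81 * 16.06 / (2 * 3.14159...)
C = 157.548600 / 6.283185
C = 25.0746 m/s

25.0746


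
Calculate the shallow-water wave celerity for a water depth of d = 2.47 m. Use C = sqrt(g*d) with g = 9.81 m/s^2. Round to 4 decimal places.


Using the shallow-water approximation:
C = sqrt(g * d) = sqrt(9.81 * 2.47)
C = sqrt(24.2307)
C = 4.9225 m/s

4.9225


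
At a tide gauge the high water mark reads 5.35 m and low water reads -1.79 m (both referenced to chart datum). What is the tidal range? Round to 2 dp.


Tidal range = High water - Low water
Tidal range = 5.35 - (-1.79)
Tidal range = 7.14 m

7.14


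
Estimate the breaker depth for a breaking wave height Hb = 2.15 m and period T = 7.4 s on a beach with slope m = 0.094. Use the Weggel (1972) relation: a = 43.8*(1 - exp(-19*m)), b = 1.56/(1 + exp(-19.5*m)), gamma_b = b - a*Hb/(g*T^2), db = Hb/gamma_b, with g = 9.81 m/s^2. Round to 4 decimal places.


a = 43.8 * (1 - exp(-19 * m))
exp(-19 * 0.094) = exp(-1.7860) = 0.167629
a = 43.8 * (1 - 0.167629) = 36.457835
b = 1.56 / (1 + exp(-19.5 * m))
exp(-19.5 * 0.094) = exp(-1.8330) = 0.159933
b = 1.56 / (1 + 0.159933) = 1.344905
Hb / (g * T^2) = 2.15 / (9.81 * 7.4^2) = 2.15 / 537.1956 = 0.00400227
gamma_b = b - a * Hb/(g*T^2) = 1.344905 - 36.457835 * 0.00400227 = 1.198991
db = Hb / gamma_b = 2.15 / 1.198991
db = 1.7932 m

1.7932


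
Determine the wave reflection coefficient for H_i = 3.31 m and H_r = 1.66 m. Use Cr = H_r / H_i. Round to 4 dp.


Cr = H_r / H_i
Cr = 1.66 / 3.31
Cr = 0.5015

0.5015


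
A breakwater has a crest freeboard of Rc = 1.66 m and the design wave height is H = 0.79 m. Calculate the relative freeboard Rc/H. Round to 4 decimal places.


Relative freeboard = Rc / H
= 1.66 / 0.79
= 2.1013

2.1013


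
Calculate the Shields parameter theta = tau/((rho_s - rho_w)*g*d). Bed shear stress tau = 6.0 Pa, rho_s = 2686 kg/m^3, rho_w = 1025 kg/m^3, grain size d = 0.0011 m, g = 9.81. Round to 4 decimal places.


theta = tau / ((rho_s - rho_w) * g * d)
rho_s - rho_w = 2686 - 1025 = 1661
Denominator = 1661 * 9.81 * 0.0011 = 17.923851
theta = 6.0 / 17.923851
theta = 0.3347

0.3347


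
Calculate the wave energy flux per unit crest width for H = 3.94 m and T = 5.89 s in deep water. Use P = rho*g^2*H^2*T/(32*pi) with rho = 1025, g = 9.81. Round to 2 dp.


P = rho * g^2 * H^2 * T / (32 * pi)
P = 1025 * 9.81^2 * 3.94^2 * 5.89 / (32 * pi)
P = 1025 * 96.2361 * 15.5236 * 5.89 / 100.53096
P = 89715.97 W/m

89715.97


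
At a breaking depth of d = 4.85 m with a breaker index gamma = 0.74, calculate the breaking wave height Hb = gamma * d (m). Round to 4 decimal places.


Hb = gamma * d
Hb = 0.74 * 4.85
Hb = 3.5890 m

3.5890


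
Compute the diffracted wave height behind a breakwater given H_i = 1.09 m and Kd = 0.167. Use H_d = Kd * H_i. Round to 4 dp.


H_d = Kd * H_i
H_d = 0.167 * 1.09
H_d = 0.1820 m

0.1820


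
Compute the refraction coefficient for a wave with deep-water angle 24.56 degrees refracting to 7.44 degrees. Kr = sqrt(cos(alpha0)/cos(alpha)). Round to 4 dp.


Kr = sqrt(cos(alpha0) / cos(alpha))
cos(24.56) = 0.909527
cos(7.44) = 0.991581
Kr = sqrt(0.909527 / 0.991581)
Kr = sqrt(0.917249)
Kr = 0.9577

0.9577


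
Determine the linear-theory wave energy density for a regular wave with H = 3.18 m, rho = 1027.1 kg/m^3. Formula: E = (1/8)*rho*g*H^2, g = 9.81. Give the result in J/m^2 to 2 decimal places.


E = (1/8) * rho * g * H^2
E = (1/8) * 1027.1 * 9.81 * 3.18^2
E = 0.125 * 1027.1 * 9.81 * 10.1124
E = 12736.38 J/m^2

12736.38


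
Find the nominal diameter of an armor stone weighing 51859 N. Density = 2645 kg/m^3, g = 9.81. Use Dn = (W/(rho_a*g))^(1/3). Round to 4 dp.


V = W / (rho_a * g)
V = 51859 / (2645 * 9.81)
V = 51859 / 25947.45
V = 1.998616 m^3
Dn = V^(1/3) = 1.998616^(1/3)
Dn = 1.2596 m

1.2596


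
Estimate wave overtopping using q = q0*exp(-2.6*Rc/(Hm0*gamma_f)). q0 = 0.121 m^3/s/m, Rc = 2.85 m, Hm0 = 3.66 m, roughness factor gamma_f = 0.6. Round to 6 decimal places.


q = q0 * exp(-2.6 * Rc / (Hm0 * gamma_f))
Exponent = -2.6 * 2.85 / (3.66 * 0.6)
= -2.6 * 2.85 / 2.1960
= -3.374317
exp(-3.374317) = 0.034241
q = 0.121 * 0.034241
q = 0.004143 m^3/s/m

0.004143


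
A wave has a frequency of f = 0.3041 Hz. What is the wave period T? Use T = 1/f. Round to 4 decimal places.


T = 1 / f
T = 1 / 0.3041
T = 3.2884 s

3.2884


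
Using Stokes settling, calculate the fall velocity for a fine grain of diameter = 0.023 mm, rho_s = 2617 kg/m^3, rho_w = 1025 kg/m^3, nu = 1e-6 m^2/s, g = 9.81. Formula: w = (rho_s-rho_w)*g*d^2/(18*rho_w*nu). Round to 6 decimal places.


w = (rho_s - rho_w) * g * d^2 / (18 * rho_w * nu)
d = 0.023 mm = 0.000023 m
rho_s - rho_w = 2617 - 1025 = 1592
Numerator = 1592 * 9.81 * (0.000023)^2 = 0.000008261668
Denominator = 18 * 1025 * 1e-6 = 0.018450
w = 0.000448 m/s

0.000448


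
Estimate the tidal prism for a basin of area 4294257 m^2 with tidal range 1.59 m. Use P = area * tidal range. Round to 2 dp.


Tidal prism = Area * Tidal range
P = 4294257 * 1.59
P = 6827868.63 m^3

6827868.63


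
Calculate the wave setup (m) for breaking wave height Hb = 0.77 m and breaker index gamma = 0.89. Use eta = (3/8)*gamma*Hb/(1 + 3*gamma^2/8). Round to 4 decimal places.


eta = (3/8) * gamma * Hb / (1 + 3*gamma^2/8)
Numerator = (3/8) * 0.89 * 0.77 = 0.256987
Denominator = 1 + 3*0.89^2/8 = 1 + 0.297038 = 1.297038
eta = 0.256987 / 1.297038
eta = 0.1981 m

0.1981


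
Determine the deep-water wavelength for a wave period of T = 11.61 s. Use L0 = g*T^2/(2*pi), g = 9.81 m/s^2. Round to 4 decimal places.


L0 = g * T^2 / (2 * pi)
L0 = 9.81 * 11.61^2 / (2 * pi)
L0 = 9.81 * 134.7921 / 6.28319
L0 = 1322.3105 / 6.28319
L0 = 210.4523 m

210.4523


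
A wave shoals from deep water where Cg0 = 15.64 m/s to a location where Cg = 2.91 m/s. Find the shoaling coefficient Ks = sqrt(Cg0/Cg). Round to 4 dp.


Ks = sqrt(Cg0 / Cg)
Ks = sqrt(15.64 / 2.91)
Ks = sqrt(5.3746)
Ks = 2.3183

2.3183


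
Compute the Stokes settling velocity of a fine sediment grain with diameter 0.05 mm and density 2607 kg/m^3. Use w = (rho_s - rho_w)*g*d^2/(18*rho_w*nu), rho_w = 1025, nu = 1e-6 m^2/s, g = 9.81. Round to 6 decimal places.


w = (rho_s - rho_w) * g * d^2 / (18 * rho_w * nu)
d = 0.05 mm = 0.000050 m
rho_s - rho_w = 2607 - 1025 = 1582
Numerator = 1582 * 9.81 * (0.000050)^2 = 0.000038798550
Denominator = 18 * 1025 * 1e-6 = 0.018450
w = 0.002103 m/s

0.002103


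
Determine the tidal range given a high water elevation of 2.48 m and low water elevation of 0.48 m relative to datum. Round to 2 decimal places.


Tidal range = High water - Low water
Tidal range = 2.48 - (0.48)
Tidal range = 2.00 m

2.00


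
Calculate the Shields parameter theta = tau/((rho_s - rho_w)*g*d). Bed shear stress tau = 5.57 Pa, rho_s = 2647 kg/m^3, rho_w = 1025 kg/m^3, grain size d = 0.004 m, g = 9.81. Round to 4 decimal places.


theta = tau / ((rho_s - rho_w) * g * d)
rho_s - rho_w = 2647 - 1025 = 1622
Denominator = 1622 * 9.81 * 0.004 = 63.647280
theta = 5.57 / 63.647280
theta = 0.0875

0.0875


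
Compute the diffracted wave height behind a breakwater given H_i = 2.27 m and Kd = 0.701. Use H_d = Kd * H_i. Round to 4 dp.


H_d = Kd * H_i
H_d = 0.701 * 2.27
H_d = 1.5913 m

1.5913


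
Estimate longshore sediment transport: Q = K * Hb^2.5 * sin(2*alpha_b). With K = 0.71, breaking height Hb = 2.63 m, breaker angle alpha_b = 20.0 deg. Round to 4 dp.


Q = K * Hb^2.5 * sin(2 * alpha_b)
Hb^2.5 = 2.63^2.5 = 11.217327
sin(2 * 20.0) = sin(40.0) = 0.642788
Q = 0.71 * 11.217327 * 0.642788
Q = 5.1194 m^3/s

5.1194


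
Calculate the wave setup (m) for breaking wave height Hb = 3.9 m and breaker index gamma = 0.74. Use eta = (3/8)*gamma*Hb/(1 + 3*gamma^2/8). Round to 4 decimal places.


eta = (3/8) * gamma * Hb / (1 + 3*gamma^2/8)
Numerator = (3/8) * 0.74 * 3.9 = 1.082250
Denominator = 1 + 3*0.74^2/8 = 1 + 0.205350 = 1.205350
eta = 1.082250 / 1.205350
eta = 0.8979 m

0.8979


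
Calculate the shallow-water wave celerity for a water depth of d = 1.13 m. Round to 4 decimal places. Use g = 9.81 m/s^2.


Using the shallow-water approximation:
C = sqrt(g * d) = sqrt(9.81 * 1.13)
C = sqrt(11.0853)
C = 3.3295 m/s

3.3295


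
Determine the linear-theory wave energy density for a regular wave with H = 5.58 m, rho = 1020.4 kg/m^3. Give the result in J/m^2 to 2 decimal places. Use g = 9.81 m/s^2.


E = (1/8) * rho * g * H^2
E = (1/8) * 1020.4 * 9.81 * 5.58^2
E = 0.125 * 1020.4 * 9.81 * 31.1364
E = 38959.90 J/m^2

38959.90


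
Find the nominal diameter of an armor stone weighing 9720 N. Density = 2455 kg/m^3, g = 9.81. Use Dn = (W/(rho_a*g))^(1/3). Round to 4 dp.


V = W / (rho_a * g)
V = 9720 / (2455 * 9.81)
V = 9720 / 24083.55
V = 0.403595 m^3
Dn = V^(1/3) = 0.403595^(1/3)
Dn = 0.7390 m

0.7390


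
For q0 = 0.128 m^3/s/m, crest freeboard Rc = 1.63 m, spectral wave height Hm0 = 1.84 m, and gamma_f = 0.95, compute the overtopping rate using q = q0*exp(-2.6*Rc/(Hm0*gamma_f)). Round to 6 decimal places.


q = q0 * exp(-2.6 * Rc / (Hm0 * gamma_f))
Exponent = -2.6 * 1.63 / (1.84 * 0.95)
= -2.6 * 1.63 / 1.7480
= -2.424485
exp(-2.424485) = 0.088524
q = 0.128 * 0.088524
q = 0.011331 m^3/s/m

0.011331


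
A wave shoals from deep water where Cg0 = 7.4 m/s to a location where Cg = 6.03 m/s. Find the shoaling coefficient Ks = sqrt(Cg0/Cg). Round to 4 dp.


Ks = sqrt(Cg0 / Cg)
Ks = sqrt(7.4 / 6.03)
Ks = sqrt(1.2272)
Ks = 1.1078

1.1078


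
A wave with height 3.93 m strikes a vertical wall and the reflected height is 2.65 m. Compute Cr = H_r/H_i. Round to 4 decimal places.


Cr = H_r / H_i
Cr = 2.65 / 3.93
Cr = 0.6743

0.6743


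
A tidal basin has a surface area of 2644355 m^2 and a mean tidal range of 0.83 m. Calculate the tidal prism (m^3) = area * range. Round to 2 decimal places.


Tidal prism = Area * Tidal range
P = 2644355 * 0.83
P = 2194814.65 m^3

2194814.65


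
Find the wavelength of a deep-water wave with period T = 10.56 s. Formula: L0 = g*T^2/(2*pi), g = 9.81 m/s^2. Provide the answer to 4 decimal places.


L0 = g * T^2 / (2 * pi)
L0 = 9.81 * 10.56^2 / (2 * pi)
L0 = 9.81 * 111.5136 / 6.28319
L0 = 1093.9484 / 6.28319
L0 = 174.1073 m

174.1073


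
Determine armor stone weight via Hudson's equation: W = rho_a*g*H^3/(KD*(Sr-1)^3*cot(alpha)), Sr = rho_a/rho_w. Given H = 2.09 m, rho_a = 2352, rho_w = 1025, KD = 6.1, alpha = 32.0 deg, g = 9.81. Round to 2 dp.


Sr = rho_a / rho_w = 2352 / 1025 = 2.294634
(Sr - 1) = 1.294634
(Sr - 1)^3 = 2.169907
cot(32.0) = 1 / tan(32.0) = 1 / 0.624869 = 1.600335
Numerator = 2352 * 9.81 * 2.09^3 = 210642.1035
Denominator = 6.1 * 2.169907 * 1.600335 = 21.182723
W = 210642.1035 / 21.182723
W = 9944.05 N

9944.05


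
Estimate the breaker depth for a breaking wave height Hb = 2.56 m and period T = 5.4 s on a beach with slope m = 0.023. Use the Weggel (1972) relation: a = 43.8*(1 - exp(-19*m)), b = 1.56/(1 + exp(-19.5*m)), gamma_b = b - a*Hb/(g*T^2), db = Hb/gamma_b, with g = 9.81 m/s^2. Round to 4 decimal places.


a = 43.8 * (1 - exp(-19 * m))
exp(-19 * 0.023) = exp(-0.4370) = 0.645971
a = 43.8 * (1 - 0.645971) = 15.506451
b = 1.56 / (1 + exp(-19.5 * m))
exp(-19.5 * 0.023) = exp(-0.4485) = 0.638585
b = 1.56 / (1 + 0.638585) = 0.952041
Hb / (g * T^2) = 2.56 / (9.81 * 5.4^2) = 2.56 / 286.0596 = 0.00894918
gamma_b = b - a * Hb/(g*T^2) = 0.952041 - 15.506451 * 0.00894918 = 0.813271
db = Hb / gamma_b = 2.56 / 0.813271
db = 3.1478 m

3.1478


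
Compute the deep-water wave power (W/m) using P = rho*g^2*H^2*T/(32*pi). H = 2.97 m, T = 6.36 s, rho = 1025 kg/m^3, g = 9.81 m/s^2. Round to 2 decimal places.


P = rho * g^2 * H^2 * T / (32 * pi)
P = 1025 * 9.81^2 * 2.97^2 * 6.36 / (32 * pi)
P = 1025 * 96.2361 * 8.8209 * 6.36 / 100.53096
P = 55046.80 W/m

55046.80


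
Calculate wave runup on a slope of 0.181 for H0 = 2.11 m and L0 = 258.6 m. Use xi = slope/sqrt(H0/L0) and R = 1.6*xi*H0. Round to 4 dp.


xi = slope / sqrt(H0/L0)
H0/L0 = 2.11/258.6 = 0.008159
sqrt(0.008159) = 0.090329
xi = 0.181 / 0.090329 = 2.003787
R = 1.6 * xi * H0 = 1.6 * 2.003787 * 2.11
R = 6.7648 m

6.7648


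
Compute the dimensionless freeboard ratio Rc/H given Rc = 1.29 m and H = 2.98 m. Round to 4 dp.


Relative freeboard = Rc / H
= 1.29 / 2.98
= 0.4329

0.4329


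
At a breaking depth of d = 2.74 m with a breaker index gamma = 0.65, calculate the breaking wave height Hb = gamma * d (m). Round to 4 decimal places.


Hb = gamma * d
Hb = 0.65 * 2.74
Hb = 1.7810 m

1.7810


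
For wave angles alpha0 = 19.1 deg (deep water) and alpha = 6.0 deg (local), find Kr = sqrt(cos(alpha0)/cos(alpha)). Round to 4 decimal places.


Kr = sqrt(cos(alpha0) / cos(alpha))
cos(19.1) = 0.944949
cos(6.0) = 0.994522
Kr = sqrt(0.944949 / 0.994522)
Kr = sqrt(0.950154)
Kr = 0.9748

0.9748


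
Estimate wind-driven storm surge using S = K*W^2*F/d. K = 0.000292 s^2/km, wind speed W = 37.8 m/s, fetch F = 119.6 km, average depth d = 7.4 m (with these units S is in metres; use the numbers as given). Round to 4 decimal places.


S = K * W^2 * F / d
W^2 = 37.8^2 = 1428.84
S = 0.000292 * 1428.84 * 119.6 / 7.4
Numerator = 0.000292 * 1428.84 * 119.6 = 49.899665
S = 49.899665 / 7.4 = 6.7432 m

6.7432


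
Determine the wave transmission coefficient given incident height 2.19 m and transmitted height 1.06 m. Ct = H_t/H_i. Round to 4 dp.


Ct = H_t / H_i
Ct = 1.06 / 2.19
Ct = 0.4840

0.4840


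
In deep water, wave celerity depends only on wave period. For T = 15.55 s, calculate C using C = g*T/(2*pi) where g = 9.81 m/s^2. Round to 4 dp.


We use the deep-water celerity formula:
C = g * T / (2 * pi)
C = 9.81 * 15.55 / (2 * 3.14159...)
C = 152.545500 / 6.283185
C = 24.2784 m/s

24.2784


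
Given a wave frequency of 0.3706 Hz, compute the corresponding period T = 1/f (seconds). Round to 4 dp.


T = 1 / f
T = 1 / 0.3706
T = 2.6983 s

2.6983


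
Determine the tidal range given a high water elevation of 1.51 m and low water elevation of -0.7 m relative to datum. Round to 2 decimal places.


Tidal range = High water - Low water
Tidal range = 1.51 - (-0.7)
Tidal range = 2.21 m

2.21


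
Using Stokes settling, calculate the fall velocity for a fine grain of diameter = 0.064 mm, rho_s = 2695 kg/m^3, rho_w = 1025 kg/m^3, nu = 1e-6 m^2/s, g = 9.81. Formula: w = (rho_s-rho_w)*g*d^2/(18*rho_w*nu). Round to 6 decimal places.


w = (rho_s - rho_w) * g * d^2 / (18 * rho_w * nu)
d = 0.064 mm = 0.000064 m
rho_s - rho_w = 2695 - 1025 = 1670
Numerator = 1670 * 9.81 * (0.000064)^2 = 0.000067103539
Denominator = 18 * 1025 * 1e-6 = 0.018450
w = 0.003637 m/s

0.003637


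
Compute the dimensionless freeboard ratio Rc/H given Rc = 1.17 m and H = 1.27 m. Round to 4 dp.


Relative freeboard = Rc / H
= 1.17 / 1.27
= 0.9213

0.9213


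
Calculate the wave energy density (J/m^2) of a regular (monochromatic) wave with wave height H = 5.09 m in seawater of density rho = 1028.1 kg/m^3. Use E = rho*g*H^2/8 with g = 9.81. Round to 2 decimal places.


E = (1/8) * rho * g * H^2
E = (1/8) * 1028.1 * 9.81 * 5.09^2
E = 0.125 * 1028.1 * 9.81 * 25.9081
E = 32662.54 J/m^2

32662.54


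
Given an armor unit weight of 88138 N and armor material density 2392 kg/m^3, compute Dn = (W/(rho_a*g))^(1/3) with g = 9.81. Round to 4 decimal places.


V = W / (rho_a * g)
V = 88138 / (2392 * 9.81)
V = 88138 / 23465.52
V = 3.756064 m^3
Dn = V^(1/3) = 3.756064^(1/3)
Dn = 1.5545 m

1.5545


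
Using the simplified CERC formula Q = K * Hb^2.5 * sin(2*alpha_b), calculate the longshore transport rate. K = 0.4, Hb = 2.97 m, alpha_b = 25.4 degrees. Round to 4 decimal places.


Q = K * Hb^2.5 * sin(2 * alpha_b)
Hb^2.5 = 2.97^2.5 = 15.201664
sin(2 * 25.4) = sin(50.8) = 0.774944
Q = 0.4 * 15.201664 * 0.774944
Q = 4.7122 m^3/s

4.7122


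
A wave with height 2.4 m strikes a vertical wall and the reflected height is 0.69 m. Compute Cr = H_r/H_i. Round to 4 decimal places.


Cr = H_r / H_i
Cr = 0.69 / 2.4
Cr = 0.2875

0.2875


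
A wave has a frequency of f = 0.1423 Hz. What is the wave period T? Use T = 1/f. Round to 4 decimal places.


T = 1 / f
T = 1 / 0.1423
T = 7.0274 s

7.0274


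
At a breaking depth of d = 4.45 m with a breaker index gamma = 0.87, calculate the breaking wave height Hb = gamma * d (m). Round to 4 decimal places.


Hb = gamma * d
Hb = 0.87 * 4.45
Hb = 3.8715 m

3.8715


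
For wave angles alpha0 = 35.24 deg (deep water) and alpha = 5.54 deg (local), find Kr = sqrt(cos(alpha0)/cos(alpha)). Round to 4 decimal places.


Kr = sqrt(cos(alpha0) / cos(alpha))
cos(35.24) = 0.816742
cos(5.54) = 0.995329
Kr = sqrt(0.816742 / 0.995329)
Kr = sqrt(0.820575)
Kr = 0.9059

0.9059


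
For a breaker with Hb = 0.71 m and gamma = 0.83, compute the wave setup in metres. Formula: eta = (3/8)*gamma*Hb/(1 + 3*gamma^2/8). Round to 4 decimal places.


eta = (3/8) * gamma * Hb / (1 + 3*gamma^2/8)
Numerator = (3/8) * 0.83 * 0.71 = 0.220987
Denominator = 1 + 3*0.83^2/8 = 1 + 0.258338 = 1.258338
eta = 0.220987 / 1.258338
eta = 0.1756 m

0.1756


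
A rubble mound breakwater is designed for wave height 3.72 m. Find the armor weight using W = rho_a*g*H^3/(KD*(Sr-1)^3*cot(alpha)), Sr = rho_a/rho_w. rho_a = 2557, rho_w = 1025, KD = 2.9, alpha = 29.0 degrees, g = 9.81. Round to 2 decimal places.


Sr = rho_a / rho_w = 2557 / 1025 = 2.494634
(Sr - 1) = 1.494634
(Sr - 1)^3 = 3.338910
cot(29.0) = 1 / tan(29.0) = 1 / 0.554309 = 1.804048
Numerator = 2557 * 9.81 * 3.72^3 = 1291304.1746
Denominator = 2.9 * 3.338910 * 1.804048 = 17.468303
W = 1291304.1746 / 17.468303
W = 73922.70 N

73922.70


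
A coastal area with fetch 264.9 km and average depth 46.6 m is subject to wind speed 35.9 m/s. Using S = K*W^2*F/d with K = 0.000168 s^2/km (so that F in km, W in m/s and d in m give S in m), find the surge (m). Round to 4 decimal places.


S = K * W^2 * F / d
W^2 = 35.9^2 = 1288.81
S = 0.000168 * 1288.81 * 264.9 / 46.6
Numerator = 0.000168 * 1288.81 * 264.9 = 57.356169
S = 57.356169 / 46.6 = 1.2308 m

1.2308


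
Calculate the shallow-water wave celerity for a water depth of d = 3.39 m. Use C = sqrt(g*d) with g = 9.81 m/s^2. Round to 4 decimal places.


Using the shallow-water approximation:
C = sqrt(g * d) = sqrt(9.81 * 3.39)
C = sqrt(33.2559)
C = 5.7668 m/s

5.7668


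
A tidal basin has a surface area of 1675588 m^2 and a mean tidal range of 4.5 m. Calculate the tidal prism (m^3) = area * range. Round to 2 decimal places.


Tidal prism = Area * Tidal range
P = 1675588 * 4.5
P = 7540146.00 m^3

7540146.00


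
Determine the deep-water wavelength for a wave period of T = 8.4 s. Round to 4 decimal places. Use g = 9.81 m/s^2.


L0 = g * T^2 / (2 * pi)
L0 = 9.81 * 8.4^2 / (2 * pi)
L0 = 9.81 * 70.5600 / 6.28319
L0 = 692.1936 / 6.28319
L0 = 110.1660 m

110.1660


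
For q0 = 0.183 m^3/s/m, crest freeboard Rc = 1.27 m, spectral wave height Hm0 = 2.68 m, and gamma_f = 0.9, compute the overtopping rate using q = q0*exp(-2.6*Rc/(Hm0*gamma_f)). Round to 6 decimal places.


q = q0 * exp(-2.6 * Rc / (Hm0 * gamma_f))
Exponent = -2.6 * 1.27 / (2.68 * 0.9)
= -2.6 * 1.27 / 2.4120
= -1.368988
exp(-1.368988) = 0.254364
q = 0.183 * 0.254364
q = 0.046549 m^3/s/m

0.046549


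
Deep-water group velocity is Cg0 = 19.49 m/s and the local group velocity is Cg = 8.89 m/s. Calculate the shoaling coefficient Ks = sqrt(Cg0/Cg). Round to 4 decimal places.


Ks = sqrt(Cg0 / Cg)
Ks = sqrt(19.49 / 8.89)
Ks = sqrt(2.1924)
Ks = 1.4807

1.4807


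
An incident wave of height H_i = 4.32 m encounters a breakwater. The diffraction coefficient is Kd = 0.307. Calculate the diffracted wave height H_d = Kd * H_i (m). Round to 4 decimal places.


H_d = Kd * H_i
H_d = 0.307 * 4.32
H_d = 1.3262 m

1.3262


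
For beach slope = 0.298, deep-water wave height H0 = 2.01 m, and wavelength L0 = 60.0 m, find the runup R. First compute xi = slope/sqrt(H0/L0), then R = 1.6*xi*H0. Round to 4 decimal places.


xi = slope / sqrt(H0/L0)
H0/L0 = 2.01/60.0 = 0.033500
sqrt(0.033500) = 0.183030
xi = 0.298 / 0.183030 = 1.628148
R = 1.6 * xi * H0 = 1.6 * 1.628148 * 2.01
R = 5.2361 m

5.2361


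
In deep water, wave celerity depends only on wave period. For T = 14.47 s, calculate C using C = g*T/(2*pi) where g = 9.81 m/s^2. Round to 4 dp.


We use the deep-water celerity formula:
C = g * T / (2 * pi)
C = 9.81 * 14.47 / (2 * 3.14159...)
C = 141.950700 / 6.283185
C = 22.5922 m/s

22.5922


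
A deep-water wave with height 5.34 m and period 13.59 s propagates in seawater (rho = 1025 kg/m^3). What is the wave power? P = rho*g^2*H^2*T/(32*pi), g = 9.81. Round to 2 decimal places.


P = rho * g^2 * H^2 * T / (32 * pi)
P = 1025 * 9.81^2 * 5.34^2 * 13.59 / (32 * pi)
P = 1025 * 96.2361 * 28.5156 * 13.59 / 100.53096
P = 380245.43 W/m

380245.43


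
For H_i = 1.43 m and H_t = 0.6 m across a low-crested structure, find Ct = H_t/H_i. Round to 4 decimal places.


Ct = H_t / H_i
Ct = 0.6 / 1.43
Ct = 0.4196

0.4196


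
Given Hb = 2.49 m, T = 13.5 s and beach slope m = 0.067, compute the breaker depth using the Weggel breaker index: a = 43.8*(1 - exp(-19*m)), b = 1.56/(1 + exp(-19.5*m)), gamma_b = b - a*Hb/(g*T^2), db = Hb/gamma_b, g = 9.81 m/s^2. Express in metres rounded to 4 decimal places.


a = 43.8 * (1 - exp(-19 * m))
exp(-19 * 0.067) = exp(-1.2730) = 0.279990
a = 43.8 * (1 - 0.279990) = 31.536421
b = 1.56 / (1 + exp(-19.5 * m))
exp(-19.5 * 0.067) = exp(-1.3065) = 0.270766
b = 1.56 / (1 + 0.270766) = 1.227606
Hb / (g * T^2) = 2.49 / (9.81 * 13.5^2) = 2.49 / 1787.8725 = 0.00139272
gamma_b = b - a * Hb/(g*T^2) = 1.227606 - 31.536421 * 0.00139272 = 1.183685
db = Hb / gamma_b = 2.49 / 1.183685
db = 2.1036 m

2.1036


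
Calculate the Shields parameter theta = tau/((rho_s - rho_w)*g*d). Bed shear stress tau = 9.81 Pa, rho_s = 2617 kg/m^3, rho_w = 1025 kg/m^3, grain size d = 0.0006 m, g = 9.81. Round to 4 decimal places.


theta = tau / ((rho_s - rho_w) * g * d)
rho_s - rho_w = 2617 - 1025 = 1592
Denominator = 1592 * 9.81 * 0.0006 = 9.370512
theta = 9.81 / 9.370512
theta = 1.0469

1.0469


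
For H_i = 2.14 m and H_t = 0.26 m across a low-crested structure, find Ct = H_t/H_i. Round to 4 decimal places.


Ct = H_t / H_i
Ct = 0.26 / 2.14
Ct = 0.1215

0.1215


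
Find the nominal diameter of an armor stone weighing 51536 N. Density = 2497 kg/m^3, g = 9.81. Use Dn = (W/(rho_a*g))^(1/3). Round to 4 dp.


V = W / (rho_a * g)
V = 51536 / (2497 * 9.81)
V = 51536 / 24495.57
V = 2.103891 m^3
Dn = V^(1/3) = 2.103891^(1/3)
Dn = 1.2814 m

1.2814


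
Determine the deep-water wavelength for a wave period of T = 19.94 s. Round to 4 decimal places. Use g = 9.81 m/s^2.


L0 = g * T^2 / (2 * pi)
L0 = 9.81 * 19.94^2 / (2 * pi)
L0 = 9.81 * 397.6036 / 6.28319
L0 = 3900.4913 / 6.28319
L0 = 620.7825 m

620.7825


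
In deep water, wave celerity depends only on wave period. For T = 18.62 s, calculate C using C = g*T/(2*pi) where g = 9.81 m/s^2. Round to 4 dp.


We use the deep-water celerity formula:
C = g * T / (2 * pi)
C = 9.81 * 18.62 / (2 * 3.14159...)
C = 182.662200 / 6.283185
C = 29.0716 m/s

29.0716


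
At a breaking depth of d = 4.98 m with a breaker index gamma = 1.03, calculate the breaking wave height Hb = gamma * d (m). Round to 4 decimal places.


Hb = gamma * d
Hb = 1.03 * 4.98
Hb = 5.1294 m

5.1294


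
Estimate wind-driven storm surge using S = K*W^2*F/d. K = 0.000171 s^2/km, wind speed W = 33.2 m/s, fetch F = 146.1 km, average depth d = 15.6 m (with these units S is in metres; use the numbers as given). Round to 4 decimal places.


S = K * W^2 * F / d
W^2 = 33.2^2 = 1102.24
S = 0.000171 * 1102.24 * 146.1 / 15.6
Numerator = 0.000171 * 1102.24 * 146.1 = 27.537372
S = 27.537372 / 15.6 = 1.7652 m

1.7652


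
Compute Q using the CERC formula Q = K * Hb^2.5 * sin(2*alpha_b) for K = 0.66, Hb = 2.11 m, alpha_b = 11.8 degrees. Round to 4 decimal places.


Q = K * Hb^2.5 * sin(2 * alpha_b)
Hb^2.5 = 2.11^2.5 = 6.467049
sin(2 * 11.8) = sin(23.6) = 0.400349
Q = 0.66 * 6.467049 * 0.400349
Q = 1.7088 m^3/s

1.7088


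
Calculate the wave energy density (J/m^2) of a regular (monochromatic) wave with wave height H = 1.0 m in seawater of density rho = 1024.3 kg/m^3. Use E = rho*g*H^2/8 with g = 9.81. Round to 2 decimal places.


E = (1/8) * rho * g * H^2
E = (1/8) * 1024.3 * 9.81 * 1.0^2
E = 0.125 * 1024.3 * 9.81 * 1.0000
E = 1256.05 J/m^2

1256.05


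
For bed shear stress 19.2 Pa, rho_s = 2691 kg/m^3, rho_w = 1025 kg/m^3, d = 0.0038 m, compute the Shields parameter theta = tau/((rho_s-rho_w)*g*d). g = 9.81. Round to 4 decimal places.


theta = tau / ((rho_s - rho_w) * g * d)
rho_s - rho_w = 2691 - 1025 = 1666
Denominator = 1666 * 9.81 * 0.0038 = 62.105148
theta = 19.2 / 62.105148
theta = 0.3092

0.3092


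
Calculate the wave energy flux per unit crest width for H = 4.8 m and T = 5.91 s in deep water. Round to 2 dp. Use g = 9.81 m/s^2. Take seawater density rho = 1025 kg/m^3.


P = rho * g^2 * H^2 * T / (32 * pi)
P = 1025 * 9.81^2 * 4.8^2 * 5.91 / (32 * pi)
P = 1025 * 96.2361 * 23.0400 * 5.91 / 100.53096
P = 133607.85 W/m

133607.85


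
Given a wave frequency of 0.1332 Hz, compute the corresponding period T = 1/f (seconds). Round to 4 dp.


T = 1 / f
T = 1 / 0.1332
T = 7.5075 s

7.5075


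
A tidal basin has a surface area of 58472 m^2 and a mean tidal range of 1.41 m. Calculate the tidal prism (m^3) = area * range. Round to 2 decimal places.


Tidal prism = Area * Tidal range
P = 58472 * 1.41
P = 82445.52 m^3

82445.52


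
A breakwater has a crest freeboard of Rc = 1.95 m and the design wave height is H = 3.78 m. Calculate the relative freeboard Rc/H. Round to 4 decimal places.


Relative freeboard = Rc / H
= 1.95 / 3.78
= 0.5159

0.5159


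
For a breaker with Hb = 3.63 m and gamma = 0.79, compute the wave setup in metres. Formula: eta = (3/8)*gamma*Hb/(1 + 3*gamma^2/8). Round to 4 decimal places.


eta = (3/8) * gamma * Hb / (1 + 3*gamma^2/8)
Numerator = (3/8) * 0.79 * 3.63 = 1.075387
Denominator = 1 + 3*0.79^2/8 = 1 + 0.234038 = 1.234038
eta = 1.075387 / 1.234038
eta = 0.8714 m

0.8714


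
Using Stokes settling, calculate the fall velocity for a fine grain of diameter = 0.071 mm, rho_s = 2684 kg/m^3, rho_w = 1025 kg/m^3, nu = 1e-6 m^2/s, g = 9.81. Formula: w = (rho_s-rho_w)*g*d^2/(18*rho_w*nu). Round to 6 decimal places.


w = (rho_s - rho_w) * g * d^2 / (18 * rho_w * nu)
d = 0.071 mm = 0.000071 m
rho_s - rho_w = 2684 - 1025 = 1659
Numerator = 1659 * 9.81 * (0.000071)^2 = 0.000082041216
Denominator = 18 * 1025 * 1e-6 = 0.018450
w = 0.004447 m/s

0.004447


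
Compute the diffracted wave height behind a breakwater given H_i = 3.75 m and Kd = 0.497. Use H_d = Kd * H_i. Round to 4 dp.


H_d = Kd * H_i
H_d = 0.497 * 3.75
H_d = 1.8638 m

1.8638


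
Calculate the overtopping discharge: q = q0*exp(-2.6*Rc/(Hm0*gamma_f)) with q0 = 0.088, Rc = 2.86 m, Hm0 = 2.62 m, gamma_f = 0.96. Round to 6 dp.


q = q0 * exp(-2.6 * Rc / (Hm0 * gamma_f))
Exponent = -2.6 * 2.86 / (2.62 * 0.96)
= -2.6 * 2.86 / 2.5152
= -2.956425
exp(-2.956425) = 0.052005
q = 0.088 * 0.052005
q = 0.004576 m^3/s/m

0.004576


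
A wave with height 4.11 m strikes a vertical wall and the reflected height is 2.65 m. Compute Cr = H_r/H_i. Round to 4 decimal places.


Cr = H_r / H_i
Cr = 2.65 / 4.11
Cr = 0.6448

0.6448


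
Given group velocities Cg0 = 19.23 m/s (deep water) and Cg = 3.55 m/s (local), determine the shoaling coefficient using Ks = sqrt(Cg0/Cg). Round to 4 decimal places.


Ks = sqrt(Cg0 / Cg)
Ks = sqrt(19.23 / 3.55)
Ks = sqrt(5.4169)
Ks = 2.3274

2.3274


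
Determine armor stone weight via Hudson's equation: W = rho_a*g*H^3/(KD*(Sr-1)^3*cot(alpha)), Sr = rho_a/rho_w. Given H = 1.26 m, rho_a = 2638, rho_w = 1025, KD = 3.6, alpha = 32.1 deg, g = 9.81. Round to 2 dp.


Sr = rho_a / rho_w = 2638 / 1025 = 2.573659
(Sr - 1) = 1.573659
(Sr - 1)^3 = 3.897010
cot(32.1) = 1 / tan(32.1) = 1 / 0.627299 = 1.594137
Numerator = 2638 * 9.81 * 1.26^3 = 51767.2904
Denominator = 3.6 * 3.897010 * 1.594137 = 22.364518
W = 51767.2904 / 22.364518
W = 2314.71 N

2314.71


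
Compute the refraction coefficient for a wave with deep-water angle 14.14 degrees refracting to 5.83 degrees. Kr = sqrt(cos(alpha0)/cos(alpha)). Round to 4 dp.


Kr = sqrt(cos(alpha0) / cos(alpha))
cos(14.14) = 0.969702
cos(5.83) = 0.994828
Kr = sqrt(0.969702 / 0.994828)
Kr = sqrt(0.974743)
Kr = 0.9873

0.9873


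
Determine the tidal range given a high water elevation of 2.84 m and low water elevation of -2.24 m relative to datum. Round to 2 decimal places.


Tidal range = High water - Low water
Tidal range = 2.84 - (-2.24)
Tidal range = 5.08 m

5.08


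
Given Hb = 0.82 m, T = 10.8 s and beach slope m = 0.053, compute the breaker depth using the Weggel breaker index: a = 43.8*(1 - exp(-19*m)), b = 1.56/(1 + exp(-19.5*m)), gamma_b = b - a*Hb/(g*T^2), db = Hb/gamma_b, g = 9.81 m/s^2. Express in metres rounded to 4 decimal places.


a = 43.8 * (1 - exp(-19 * m))
exp(-19 * 0.053) = exp(-1.0070) = 0.365313
a = 43.8 * (1 - 0.365313) = 27.799278
b = 1.56 / (1 + exp(-19.5 * m))
exp(-19.5 * 0.053) = exp(-1.0335) = 0.355760
b = 1.56 / (1 + 0.355760) = 1.150646
Hb / (g * T^2) = 0.82 / (9.81 * 10.8^2) = 0.82 / 1144.2384 = 0.00071663
gamma_b = b - a * Hb/(g*T^2) = 1.150646 - 27.799278 * 0.00071663 = 1.130725
db = Hb / gamma_b = 0.82 / 1.130725
db = 0.7252 m

0.7252


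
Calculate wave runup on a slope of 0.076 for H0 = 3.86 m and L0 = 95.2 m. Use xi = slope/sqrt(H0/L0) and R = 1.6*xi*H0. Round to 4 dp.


xi = slope / sqrt(H0/L0)
H0/L0 = 3.86/95.2 = 0.040546
sqrt(0.040546) = 0.201361
xi = 0.076 / 0.201361 = 0.377432
R = 1.6 * xi * H0 = 1.6 * 0.377432 * 3.86
R = 2.3310 m

2.3310


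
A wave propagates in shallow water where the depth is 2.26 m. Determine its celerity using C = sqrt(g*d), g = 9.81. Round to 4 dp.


Using the shallow-water approximation:
C = sqrt(g * d) = sqrt(9.81 * 2.26)
C = sqrt(22.1706)
C = 4.7086 m/s

4.7086


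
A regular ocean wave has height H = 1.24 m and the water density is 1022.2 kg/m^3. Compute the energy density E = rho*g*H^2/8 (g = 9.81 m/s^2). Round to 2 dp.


E = (1/8) * rho * g * H^2
E = (1/8) * 1022.2 * 9.81 * 1.24^2
E = 0.125 * 1022.2 * 9.81 * 1.5376
E = 1927.34 J/m^2

1927.34
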